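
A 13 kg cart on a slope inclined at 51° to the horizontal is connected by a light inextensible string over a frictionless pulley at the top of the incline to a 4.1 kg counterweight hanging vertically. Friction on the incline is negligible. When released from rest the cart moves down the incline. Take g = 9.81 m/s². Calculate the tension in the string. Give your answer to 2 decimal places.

For the cart on the incline: the weight component along the slope is m₁g sin 51° = 13 × 9.81 × 0.7771 = 99.104 N and the normal force is N = m₁g cos 51° = 80.257 N.
Newton's second law for the cart (down-slope positive): 99.104 − T = 13 a. For the hanging counterweight (upward positive): T − 4.1 × 9.81 = 4.1 a.
Adding the two equations eliminates T: 58.883 = 17.1 a, so a = 3.4435 m/s².
Then from the hanging counterweight's equation, T = 4.1 × (9.81 + 3.4435) = 54.339 N.

54.34 N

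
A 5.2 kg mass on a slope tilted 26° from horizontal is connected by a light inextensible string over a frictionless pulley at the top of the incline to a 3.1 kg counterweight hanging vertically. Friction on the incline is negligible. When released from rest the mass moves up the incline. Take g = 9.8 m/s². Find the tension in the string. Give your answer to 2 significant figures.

For the mass on the incline: the weight component along the slope is m₁g sin 26° = 5.2 × 9.8 × 0.4384 = 22.341 N and the normal force is N = m₁g cos 26° = 45.803 N.
Newton's second law for the mass (up-slope positive): T − 22.341 = 5.2 a. For the hanging counterweight (downward positive): 3.1 × 9.8 − T = 3.1 a.
Adding the two equations eliminates T: 8.039 = 8.3 a, so a = 0.9686 m/s².
Then from the hanging counterweight's equation, T = 3.1 × (9.8 − 0.9686) = 27.377 N.

27 N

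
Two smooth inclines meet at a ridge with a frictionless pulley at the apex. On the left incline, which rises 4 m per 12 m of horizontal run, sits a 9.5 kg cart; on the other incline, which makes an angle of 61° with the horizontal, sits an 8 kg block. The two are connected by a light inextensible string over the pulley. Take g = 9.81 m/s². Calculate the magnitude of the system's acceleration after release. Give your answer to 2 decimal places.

2.24 m/s²

Resolve each weight along its own incline: the 9.5 kg mass has component 9.5 × 9.81 × sin 18.43° = 29.471 N down its slope, and the 8 kg mass has 8 × 9.81 × sin 61° = 68.640 N down its slope.
The 8 kg side's 68.640 N exceeds the other side's 29.471 N, so that mass slides down and the 9.5 kg mass slides up. Taking that direction as positive, Newton's second law for the whole system gives 68.640 − 29.471 = (9.5 + 8) a, so a = 39.169 / 17.5 = 2.2382 m/s².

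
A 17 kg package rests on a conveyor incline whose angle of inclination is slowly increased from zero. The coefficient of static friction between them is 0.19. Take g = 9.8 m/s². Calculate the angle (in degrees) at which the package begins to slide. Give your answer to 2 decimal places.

At the threshold of sliding, static friction is at its maximum μ_s N and exactly balances the weight component along the incline: mg sin θ = μ_s mg cos θ.
Hence tan θ = μ_s = 0.19, so θ = arctan(0.19) = 10.7580°.

10.76°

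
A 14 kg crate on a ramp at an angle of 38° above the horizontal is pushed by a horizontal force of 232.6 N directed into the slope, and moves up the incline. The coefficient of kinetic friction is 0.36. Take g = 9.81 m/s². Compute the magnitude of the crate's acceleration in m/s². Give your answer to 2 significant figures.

The horizontal push has components F cos 38° = 232.6 × 0.7880 = 183.289 N up the incline and F sin 38° = 232.6 × 0.6157 = 143.212 N pressing into the surface.
The normal force is therefore N = mg cos 38° + F sin 38° = 108.224 + 143.212 = 251.436 N, and kinetic friction down the slope is μN = 0.36 × 251.436 = 90.517 N.
Along the incline: F cos 38° − mg sin 38° − μN = ma, so 183.289 − 84.560 − 90.517 = 14 a, giving a = 0.5866 m/s².

0.59 m/s²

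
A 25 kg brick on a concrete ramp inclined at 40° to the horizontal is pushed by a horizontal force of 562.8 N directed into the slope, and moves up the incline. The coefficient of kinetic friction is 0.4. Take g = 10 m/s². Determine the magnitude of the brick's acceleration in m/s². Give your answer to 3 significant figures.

The horizontal push has components F cos 40° = 562.8 × 0.7660 = 431.105 N up the incline and F sin 40° = 562.8 × 0.6428 = 361.768 N pressing into the surface.
The normal force is therefore N = mg cos 40° + F sin 40° = 191.500 + 361.768 = 553.268 N, and kinetic friction down the slope is μN = 0.4 × 553.268 = 221.307 N.
Along the incline: F cos 40° − mg sin 40° − μN = ma, so 431.105 − 160.700 − 221.307 = 25 a, giving a = 1.9639 m/s².

1.96 m/s²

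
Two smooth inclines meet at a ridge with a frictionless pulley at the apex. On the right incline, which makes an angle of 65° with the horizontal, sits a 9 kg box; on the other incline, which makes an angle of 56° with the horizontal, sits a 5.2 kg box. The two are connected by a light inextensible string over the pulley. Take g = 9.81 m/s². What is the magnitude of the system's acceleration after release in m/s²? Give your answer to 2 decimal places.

Resolve each weight along its own incline: the 9 kg mass has component 9 × 9.81 × sin 65° = 80.018 N down its slope, and the 5.2 kg mass has 5.2 × 9.81 × sin 56° = 42.291 N down its slope.
The 9 kg side's 80.018 N exceeds the other side's 42.291 N, so that mass slides down and the 5.2 kg mass slides up. Taking that direction as positive, Newton's second law for the whole system gives 80.018 − 42.291 = (9 + 5.2) a, so a = 37.727 / 14.2 = 2.6568 m/s².

2.66 m/s²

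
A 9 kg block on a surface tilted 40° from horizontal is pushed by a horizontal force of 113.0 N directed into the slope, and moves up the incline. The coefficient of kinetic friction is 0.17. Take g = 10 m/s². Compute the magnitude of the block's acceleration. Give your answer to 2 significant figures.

The horizontal push has components F cos 40° = 113.0 × 0.7660 = 86.558 N up the incline and F sin 40° = 113.0 × 0.6428 = 72.636 N pressing into the surface.
The normal force is therefore N = mg cos 40° + F sin 40° = 68.940 + 72.636 = 141.576 N, and kinetic friction down the slope is μN = 0.17 × 141.576 = 24.068 N.
Along the incline: F cos 40° − mg sin 40° − μN = ma, so 86.558 − 57.852 − 24.068 = 9 a, giving a = 0.5153 m/s².

0.52 m/s²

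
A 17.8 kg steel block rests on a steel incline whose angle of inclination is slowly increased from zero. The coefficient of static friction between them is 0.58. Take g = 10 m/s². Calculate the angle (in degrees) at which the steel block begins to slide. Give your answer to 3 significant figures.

30.1°

At the threshold of sliding, static friction is at its maximum μ_s N and exactly balances the weight component along the incline: mg sin θ = μ_s mg cos θ.
Hence tan θ = μ_s = 0.58, so θ = arctan(0.58) = 30.1137°.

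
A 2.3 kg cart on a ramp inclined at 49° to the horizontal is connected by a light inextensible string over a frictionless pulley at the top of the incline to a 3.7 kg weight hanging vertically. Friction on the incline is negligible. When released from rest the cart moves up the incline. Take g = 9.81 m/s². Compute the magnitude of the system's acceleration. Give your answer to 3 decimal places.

For the cart on the incline: the weight component along the slope is m₁g sin 49° = 2.3 × 9.81 × 0.7547 = 17.028 N and the normal force is N = m₁g cos 49° = 14.803 N.
Newton's second law for the cart (up-slope positive): T − 17.028 = 2.3 a. For the hanging weight (downward positive): 3.7 × 9.81 − T = 3.7 a.
Adding the two equations eliminates T: 19.269 = 6 a, so a = 3.2115 m/s².

3.211 m/s²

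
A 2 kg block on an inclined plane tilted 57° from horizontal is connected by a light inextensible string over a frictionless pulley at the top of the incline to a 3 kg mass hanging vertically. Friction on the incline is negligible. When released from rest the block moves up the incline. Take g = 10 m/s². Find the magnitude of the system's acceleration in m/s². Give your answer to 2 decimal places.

For the block on the incline: the weight component along the slope is m₁g sin 57° = 2 × 10 × 0.8387 = 16.774 N and the normal force is N = m₁g cos 57° = 10.893 N.
Newton's second law for the block (up-slope positive): T − 16.774 = 2 a. For the hanging mass (downward positive): 3 × 10 − T = 3 a.
Adding the two equations eliminates T: 13.226 = 5 a, so a = 2.6452 m/s².

2.65 m/s²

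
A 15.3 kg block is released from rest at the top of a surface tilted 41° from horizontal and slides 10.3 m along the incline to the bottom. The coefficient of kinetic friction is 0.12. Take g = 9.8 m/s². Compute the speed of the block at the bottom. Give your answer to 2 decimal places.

10.68 m/s

The weight component along the incline is mg sin 41° = 98.369 N and the normal force is N = mg cos 41° = 113.161 N.
Friction up the slope is f = μN = 0.12 × 113.161 = 13.579 N, so the net downslope force is 98.369 − 13.579 = 84.790 N and a = 84.790 / 15.3 = 5.5418 m/s².
Starting from rest over a distance of 10.3 m, v² = 2aL = 2 × 5.5418 × 10.3 = 114.1611, so v = 10.6846 m/s.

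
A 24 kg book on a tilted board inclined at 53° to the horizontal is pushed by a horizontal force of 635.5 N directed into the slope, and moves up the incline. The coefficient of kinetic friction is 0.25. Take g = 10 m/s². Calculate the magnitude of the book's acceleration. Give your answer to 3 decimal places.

The horizontal push has components F cos 53° = 635.5 × 0.6018 = 382.444 N up the incline and F sin 53° = 635.5 × 0.7986 = 507.510 N pressing into the surface.
The normal force is therefore N = mg cos 53° + F sin 53° = 144.432 + 507.510 = 651.942 N, and kinetic friction down the slope is μN = 0.25 × 651.942 = 162.986 N.
Along the incline: F cos 53° − mg sin 53° − μN = ma, so 382.444 − 191.664 − 162.986 = 24 a, giving a = 1.1581 m/s².

1.158 m/s²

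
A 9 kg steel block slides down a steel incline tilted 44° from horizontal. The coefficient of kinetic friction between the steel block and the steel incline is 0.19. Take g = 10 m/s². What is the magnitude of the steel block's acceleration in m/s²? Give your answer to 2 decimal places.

Resolving the weight along the incline: the component pulling the steel block down the slope is mg sin 44° = 9 × 10 × 0.6947 = 62.523 N, and the normal force is N = mg cos 44° = 9 × 10 × 0.7193 = 64.737 N.
Kinetic friction acts up the slope with magnitude f = μN = 0.19 × 64.737 = 12.300 N.
Net force along the incline is 62.523 − 12.300 = 50.223 N, so a = 50.223 / 9 = 5.5803 m/s².

5.58 m/s²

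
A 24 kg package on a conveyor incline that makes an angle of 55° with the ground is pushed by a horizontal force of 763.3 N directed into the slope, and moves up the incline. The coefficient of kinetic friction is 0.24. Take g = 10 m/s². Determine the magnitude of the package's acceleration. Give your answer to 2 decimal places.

2.42 m/s²

The horizontal push has components F cos 55° = 763.3 × 0.5736 = 437.829 N up the incline and F sin 55° = 763.3 × 0.8192 = 625.295 N pressing into the surface.
The normal force is therefore N = mg cos 55° + F sin 55° = 137.664 + 625.295 = 762.959 N, and kinetic friction down the slope is μN = 0.24 × 762.959 = 183.110 N.
Along the incline: F cos 55° − mg sin 55° − μN = ma, so 437.829 − 196.608 − 183.110 = 24 a, giving a = 2.4213 m/s².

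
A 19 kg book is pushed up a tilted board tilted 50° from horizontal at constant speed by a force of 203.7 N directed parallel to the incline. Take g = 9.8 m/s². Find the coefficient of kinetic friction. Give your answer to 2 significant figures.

At constant speed ΣF = 0 along the incline. The applied 203.7 N acts up the slope; the weight component mg sin 50° = 142.637 N and kinetic friction μN both act down the slope.
So 203.7 = 142.637 + μ × 119.687, giving μ = (203.7 − 142.637) / 119.687 = 0.5102.

0.51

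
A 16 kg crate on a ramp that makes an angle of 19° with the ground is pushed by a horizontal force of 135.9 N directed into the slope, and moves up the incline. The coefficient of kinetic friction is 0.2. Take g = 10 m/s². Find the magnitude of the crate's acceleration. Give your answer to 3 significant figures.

The horizontal push has components F cos 19° = 135.9 × 0.9455 = 128.493 N up the incline and F sin 19° = 135.9 × 0.3256 = 44.249 N pressing into the surface.
The normal force is therefore N = mg cos 19° + F sin 19° = 151.280 + 44.249 = 195.529 N, and kinetic friction down the slope is μN = 0.2 × 195.529 = 39.106 N.
Along the incline: F cos 19° − mg sin 19° − μN = ma, so 128.493 − 52.096 − 39.106 = 16 a, giving a = 2.3307 m/s².

2.33 m/s²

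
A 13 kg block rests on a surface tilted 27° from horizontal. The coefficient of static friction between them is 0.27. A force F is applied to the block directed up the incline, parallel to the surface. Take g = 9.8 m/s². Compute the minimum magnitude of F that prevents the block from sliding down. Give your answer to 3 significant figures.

27.2 N

The normal force is N = mg cos 27° = 113.514 N. With F at its minimum the block is on the verge of sliding down, so static friction is at its maximum μ_s N = 0.27 × 113.514 = 30.649 N and acts up the slope.
Equilibrium along the incline: F + μ_s N = mg sin 27°, so F = 57.838 − 30.649 = 27.189 N.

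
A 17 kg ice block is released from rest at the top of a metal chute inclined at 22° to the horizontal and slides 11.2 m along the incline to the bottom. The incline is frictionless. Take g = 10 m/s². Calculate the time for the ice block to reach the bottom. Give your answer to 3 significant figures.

The weight component along the incline is mg sin 22° = 63.683 N and the normal force is N = mg cos 22° = 157.621 N.
With no friction, a = g sin 22° = 3.7461 m/s².
Starting from rest, L = ½at², so t = √(2L/a) = √(2 × 11.2 / 3.7461) = 2.4453 s.

2.45 s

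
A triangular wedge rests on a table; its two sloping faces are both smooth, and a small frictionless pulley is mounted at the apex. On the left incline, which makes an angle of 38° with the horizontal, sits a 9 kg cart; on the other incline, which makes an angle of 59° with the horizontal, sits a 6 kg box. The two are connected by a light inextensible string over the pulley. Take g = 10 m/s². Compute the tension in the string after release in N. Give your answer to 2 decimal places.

Resolve each weight along its own incline: the 9 kg mass has component 9 × 10 × sin 38° = 55.410 N down its slope, and the 6 kg mass has 6 × 10 × sin 59° = 51.430 N down its slope.
The 9 kg side's 55.410 N exceeds the other side's 51.430 N, so that mass slides down and the 6 kg mass slides up. Taking that direction as positive, Newton's second law for the whole system gives 55.410 − 51.430 = (9 + 6) a, so a = 3.980 / 15 = 0.2653 m/s².
For the 6 kg mass (up-slope positive): T − 51.430 = 6 × 0.2653, so T = 53.022 N.

53.02 N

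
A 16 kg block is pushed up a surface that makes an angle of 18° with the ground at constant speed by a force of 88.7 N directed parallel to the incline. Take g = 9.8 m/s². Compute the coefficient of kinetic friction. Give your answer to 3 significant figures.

0.270

At constant speed ΣF = 0 along the incline. The applied 88.7 N acts up the slope; the weight component mg sin 18° = 48.454 N and kinetic friction μN both act down the slope.
So 88.7 = 48.454 + μ × 149.126, giving μ = (88.7 − 48.454) / 149.126 = 0.2699.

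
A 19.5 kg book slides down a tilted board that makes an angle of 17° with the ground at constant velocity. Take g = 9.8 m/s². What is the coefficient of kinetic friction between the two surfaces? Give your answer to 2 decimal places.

At constant velocity the net force along the incline is zero: mg sin 17° = μ mg cos 17°.
So μ = tan 17° = 0.2924 / 0.9563 = 0.3058.

0.31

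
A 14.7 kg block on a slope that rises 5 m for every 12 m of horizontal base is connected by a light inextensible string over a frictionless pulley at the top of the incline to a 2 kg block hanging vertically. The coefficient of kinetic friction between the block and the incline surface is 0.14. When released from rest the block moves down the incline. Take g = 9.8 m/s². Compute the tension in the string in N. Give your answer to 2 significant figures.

22 N

For the block on the incline: the weight component along the slope is m₁g sin 22.62° = 14.7 × 9.8 × 0.3846 = 55.405 N and the normal force is N = m₁g cos 22.62° = 132.978 N.
Kinetic friction opposes the block's motion down the incline: f = μN = 0.14 × 132.978 = 18.617 N acting up the slope.
Newton's second law for the block (down-slope positive): 55.405 − 18.617 − T = 14.7 a. For the hanging block (upward positive): T − 2 × 9.8 = 2 a.
Adding the two equations eliminates T: 17.188 = 16.7 a, so a = 1.0292 m/s².
Then from the hanging block's equation, T = 2 × (9.8 + 1.0292) = 21.658 N.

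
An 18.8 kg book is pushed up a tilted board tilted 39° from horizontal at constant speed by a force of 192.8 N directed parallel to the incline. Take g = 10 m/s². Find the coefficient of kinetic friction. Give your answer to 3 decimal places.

0.510

At constant speed ΣF = 0 along the incline. The applied 192.8 N acts up the slope; the weight component mg sin 39° = 118.312 N and kinetic friction μN both act down the slope.
So 192.8 = 118.312 + μ × 146.103, giving μ = (192.8 − 118.312) / 146.103 = 0.5098.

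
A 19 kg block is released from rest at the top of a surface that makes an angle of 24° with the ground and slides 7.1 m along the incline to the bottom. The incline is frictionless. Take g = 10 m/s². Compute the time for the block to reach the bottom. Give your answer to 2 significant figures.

1.9 s

The weight component along the incline is mg sin 24° = 77.280 N and the normal force is N = mg cos 24° = 173.574 N.
With no friction, a = g sin 24° = 4.0674 m/s².
Starting from rest, L = ½at², so t = √(2L/a) = √(2 × 7.1 / 4.0674) = 1.8685 s.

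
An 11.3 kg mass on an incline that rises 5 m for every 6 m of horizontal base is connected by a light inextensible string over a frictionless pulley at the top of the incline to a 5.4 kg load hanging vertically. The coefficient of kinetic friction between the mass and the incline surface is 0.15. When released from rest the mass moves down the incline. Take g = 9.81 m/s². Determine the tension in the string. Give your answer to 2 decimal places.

For the mass on the incline: the weight component along the slope is m₁g sin 39.81° = 11.3 × 9.81 × 0.6402 = 70.968 N and the normal force is N = m₁g cos 39.81° = 85.160 N.
Kinetic friction opposes the mass's motion down the incline: f = μN = 0.15 × 85.160 = 12.774 N acting up the slope.
Newton's second law for the mass (down-slope positive): 70.968 − 12.774 − T = 11.3 a. For the hanging load (upward positive): T − 5.4 × 9.81 = 5.4 a.
Adding the two equations eliminates T: 5.220 = 16.7 a, so a = 0.3126 m/s².
Then from the hanging load's equation, T = 5.4 × (9.81 + 0.3126) = 54.662 N.

54.66 N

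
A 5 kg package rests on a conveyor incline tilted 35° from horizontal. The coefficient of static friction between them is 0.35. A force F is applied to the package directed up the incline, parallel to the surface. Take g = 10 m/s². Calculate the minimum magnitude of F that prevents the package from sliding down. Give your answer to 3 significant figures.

14.3 N

The normal force is N = mg cos 35° = 40.958 N. With F at its minimum the package is on the verge of sliding down, so static friction is at its maximum μ_s N = 0.35 × 40.958 = 14.335 N and acts up the slope.
Equilibrium along the incline: F + μ_s N = mg sin 35°, so F = 28.679 − 14.335 = 14.344 N.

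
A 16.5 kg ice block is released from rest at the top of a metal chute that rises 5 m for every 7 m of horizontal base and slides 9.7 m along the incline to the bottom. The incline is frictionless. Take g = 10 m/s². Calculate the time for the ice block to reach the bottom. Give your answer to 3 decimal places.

The weight component along the incline is mg sin 35.54° = 95.904 N and the normal force is N = mg cos 35.54° = 134.266 N.
With no friction, a = g sin 35.54° = 5.8124 m/s².
Starting from rest, L = ½at², so t = √(2L/a) = √(2 × 9.7 / 5.8124) = 1.8269 s.

1.827 s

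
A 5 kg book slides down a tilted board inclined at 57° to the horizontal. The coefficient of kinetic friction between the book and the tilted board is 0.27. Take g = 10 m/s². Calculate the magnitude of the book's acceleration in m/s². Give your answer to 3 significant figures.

6.92 m/s²

Resolving the weight along the incline: the component pulling the book down the slope is mg sin 57° = 5 × 10 × 0.8387 = 41.935 N, and the normal force is N = mg cos 57° = 5 × 10 × 0.5446 = 27.230 N.
Kinetic friction acts up the slope with magnitude f = μN = 0.27 × 27.230 = 7.352 N.
Net force along the incline is 41.935 − 7.352 = 34.583 N, so a = 34.583 / 5 = 6.9166 m/s².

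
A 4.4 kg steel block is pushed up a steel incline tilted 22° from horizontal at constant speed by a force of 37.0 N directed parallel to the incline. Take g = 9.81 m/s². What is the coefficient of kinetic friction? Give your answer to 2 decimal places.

0.52

At constant speed ΣF = 0 along the incline. The applied 37.0 N acts up the slope; the weight component mg sin 22° = 16.170 N and kinetic friction μN both act down the slope.
So 37.0 = 16.170 + μ × 40.021, giving μ = (37.0 − 16.170) / 40.021 = 0.5205.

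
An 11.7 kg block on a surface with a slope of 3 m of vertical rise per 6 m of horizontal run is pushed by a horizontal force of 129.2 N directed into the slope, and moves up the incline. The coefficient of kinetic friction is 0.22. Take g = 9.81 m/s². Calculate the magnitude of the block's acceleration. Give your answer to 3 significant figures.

The horizontal push has components F cos 26.57° = 129.2 × 0.8944 = 115.556 N up the incline and F sin 26.57° = 129.2 × 0.4472 = 57.778 N pressing into the surface.
The normal force is therefore N = mg cos 26.57° + F sin 26.57° = 102.657 + 57.778 = 160.435 N, and kinetic friction down the slope is μN = 0.22 × 160.435 = 35.296 N.
Along the incline: F cos 26.57° − mg sin 26.57° − μN = ma, so 115.556 − 51.328 − 35.296 = 11.7 a, giving a = 2.4728 m/s².

2.47 m/s²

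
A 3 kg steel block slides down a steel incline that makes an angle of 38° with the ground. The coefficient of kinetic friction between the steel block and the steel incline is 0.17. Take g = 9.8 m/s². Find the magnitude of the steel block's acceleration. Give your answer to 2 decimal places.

4.72 m/s²

Resolving the weight along the incline: the component pulling the steel block down the slope is mg sin 38° = 3 × 9.8 × 0.6157 = 18.102 N, and the normal force is N = mg cos 38° = 3 × 9.8 × 0.7880 = 23.167 N.
Kinetic friction acts up the slope with magnitude f = μN = 0.17 × 23.167 = 3.938 N.
Net force along the incline is 18.102 − 3.938 = 14.164 N, so a = 14.164 / 3 = 4.7213 m/s².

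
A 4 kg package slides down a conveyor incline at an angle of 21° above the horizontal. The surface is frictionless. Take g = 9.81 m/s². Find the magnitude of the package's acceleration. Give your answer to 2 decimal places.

3.52 m/s²

Resolving the weight along the incline: the component pulling the package down the slope is mg sin 21° = 4 × 9.81 × 0.3584 = 14.064 N, and the normal force is N = mg cos 21° = 4 × 9.81 × 0.9336 = 36.634 N.
With no friction the net force along the incline is 14.064 N, so a = g sin 21° = 14.064 / 4 = 3.5160 m/s².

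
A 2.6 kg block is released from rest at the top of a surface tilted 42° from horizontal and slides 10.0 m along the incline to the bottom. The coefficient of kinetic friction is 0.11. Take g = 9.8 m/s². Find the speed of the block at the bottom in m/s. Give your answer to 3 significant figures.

10.7 m/s

The weight component along the incline is mg sin 42° = 17.049 N and the normal force is N = mg cos 42° = 18.935 N.
Friction up the slope is f = μN = 0.11 × 18.935 = 2.083 N, so the net downslope force is 17.049 − 2.083 = 14.966 N and a = 14.966 / 2.6 = 5.7562 m/s².
Starting from rest over a distance of 10.0 m, v² = 2aL = 2 × 5.7562 × 10.0 = 115.1240, so v = 10.7296 m/s.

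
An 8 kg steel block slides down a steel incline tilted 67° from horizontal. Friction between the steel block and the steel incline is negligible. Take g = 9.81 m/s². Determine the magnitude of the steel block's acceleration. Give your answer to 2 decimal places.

Resolving the weight along the incline: the component pulling the steel block down the slope is mg sin 67° = 8 × 9.81 × 0.9205 = 72.241 N, and the normal force is N = mg cos 67° = 8 × 9.81 × 0.3907 = 30.662 N.
With no friction the net force along the incline is 72.241 N, so a = g sin 67° = 72.241 / 8 = 9.0301 m/s².

9.03 m/s²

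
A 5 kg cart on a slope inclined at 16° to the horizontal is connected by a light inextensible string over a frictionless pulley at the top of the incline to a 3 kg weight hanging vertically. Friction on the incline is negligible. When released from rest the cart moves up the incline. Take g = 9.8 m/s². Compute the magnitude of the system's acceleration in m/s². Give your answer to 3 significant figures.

For the cart on the incline: the weight component along the slope is m₁g sin 16° = 5 × 9.8 × 0.2756 = 13.504 N and the normal force is N = m₁g cos 16° = 47.102 N.
Newton's second law for the cart (up-slope positive): T − 13.504 = 5 a. For the hanging weight (downward positive): 3 × 9.8 − T = 3 a.
Adding the two equations eliminates T: 15.896 = 8 a, so a = 1.9870 m/s².

1.99 m/s²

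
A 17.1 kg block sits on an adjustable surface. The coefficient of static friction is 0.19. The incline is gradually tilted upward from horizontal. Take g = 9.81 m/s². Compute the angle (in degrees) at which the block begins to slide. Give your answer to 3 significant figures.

10.8°

At the threshold of sliding, static friction is at its maximum μ_s N and exactly balances the weight component along the incline: mg sin θ = μ_s mg cos θ.
Hence tan θ = μ_s = 0.19, so θ = arctan(0.19) = 10.7580°.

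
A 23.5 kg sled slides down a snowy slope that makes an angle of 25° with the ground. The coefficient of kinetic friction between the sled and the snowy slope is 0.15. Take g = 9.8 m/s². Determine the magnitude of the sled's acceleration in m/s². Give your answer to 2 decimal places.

2.81 m/s²

Resolving the weight along the incline: the component pulling the sled down the slope is mg sin 25° = 23.5 × 9.8 × 0.4226 = 97.325 N, and the normal force is N = mg cos 25° = 23.5 × 9.8 × 0.9063 = 208.721 N.
Kinetic friction acts up the slope with magnitude f = μN = 0.15 × 208.721 = 31.308 N.
Net force along the incline is 97.325 − 31.308 = 66.017 N, so a = 66.017 / 23.5 = 2.8092 m/s².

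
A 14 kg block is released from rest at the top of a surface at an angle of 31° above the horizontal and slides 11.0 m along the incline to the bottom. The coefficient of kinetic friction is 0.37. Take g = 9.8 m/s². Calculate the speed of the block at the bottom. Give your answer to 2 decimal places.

6.53 m/s

The weight component along the incline is mg sin 31° = 70.663 N and the normal force is N = mg cos 31° = 117.603 N.
Friction up the slope is f = μN = 0.37 × 117.603 = 43.513 N, so the net downslope force is 70.663 − 43.513 = 27.150 N and a = 27.150 / 14 = 1.9393 m/s².
Starting from rest over a distance of 11.0 m, v² = 2aL = 2 × 1.9393 × 11.0 = 42.6646, so v = 6.5318 m/s.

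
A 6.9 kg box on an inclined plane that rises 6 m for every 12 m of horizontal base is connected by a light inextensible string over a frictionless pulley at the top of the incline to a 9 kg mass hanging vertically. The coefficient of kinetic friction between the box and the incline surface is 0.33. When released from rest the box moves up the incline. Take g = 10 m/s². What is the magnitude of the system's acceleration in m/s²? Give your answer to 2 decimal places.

For the box on the incline: the weight component along the slope is m₁g sin 26.57° = 6.9 × 10 × 0.4472 = 30.857 N and the normal force is N = m₁g cos 26.57° = 61.715 N.
Kinetic friction opposes the box's motion up the incline: f = μN = 0.33 × 61.715 = 20.366 N acting down the slope.
Newton's second law for the box (up-slope positive): T − 30.857 − 20.366 = 6.9 a. For the hanging mass (downward positive): 9 × 10 − T = 9 a.
Adding the two equations eliminates T: 38.777 = 15.9 a, so a = 2.4388 m/s².

2.44 m/s²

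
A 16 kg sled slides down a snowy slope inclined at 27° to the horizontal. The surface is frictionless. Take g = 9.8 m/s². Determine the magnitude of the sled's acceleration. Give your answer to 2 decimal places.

4.45 m/s²

Resolving the weight along the incline: the component pulling the sled down the slope is mg sin 27° = 16 × 9.8 × 0.4540 = 71.187 N, and the normal force is N = mg cos 27° = 16 × 9.8 × 0.8910 = 139.709 N.
With no friction the net force along the incline is 71.187 N, so a = g sin 27° = 71.187 / 16 = 4.4492 m/s².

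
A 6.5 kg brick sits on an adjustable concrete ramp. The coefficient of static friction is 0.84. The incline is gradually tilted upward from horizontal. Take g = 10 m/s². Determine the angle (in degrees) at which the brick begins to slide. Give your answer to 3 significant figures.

At the threshold of sliding, static friction is at its maximum μ_s N and exactly balances the weight component along the incline: mg sin θ = μ_s mg cos θ.
Hence tan θ = μ_s = 0.84, so θ = arctan(0.84) = 40.0303°.

40.0°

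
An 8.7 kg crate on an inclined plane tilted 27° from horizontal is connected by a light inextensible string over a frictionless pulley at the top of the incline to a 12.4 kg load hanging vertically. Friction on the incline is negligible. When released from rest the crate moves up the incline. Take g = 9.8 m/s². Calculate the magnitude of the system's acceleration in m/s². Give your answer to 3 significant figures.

3.92 m/s²

For the crate on the incline: the weight component along the slope is m₁g sin 27° = 8.7 × 9.8 × 0.4540 = 38.708 N and the normal force is N = m₁g cos 27° = 75.967 N.
Newton's second law for the crate (up-slope positive): T − 38.708 = 8.7 a. For the hanging load (downward positive): 12.4 × 9.8 − T = 12.4 a.
Adding the two equations eliminates T: 82.812 = 21.1 a, so a = 3.9247 m/s².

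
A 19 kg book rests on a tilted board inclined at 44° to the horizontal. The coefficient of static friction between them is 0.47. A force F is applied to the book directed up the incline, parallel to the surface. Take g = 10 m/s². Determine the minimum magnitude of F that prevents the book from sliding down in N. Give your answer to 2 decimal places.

The normal force is N = mg cos 44° = 136.675 N. With F at its minimum the book is on the verge of sliding down, so static friction is at its maximum μ_s N = 0.47 × 136.675 = 64.237 N and acts up the slope.
Equilibrium along the incline: F + μ_s N = mg sin 44°, so F = 131.985 − 64.237 = 67.748 N.

67.75 N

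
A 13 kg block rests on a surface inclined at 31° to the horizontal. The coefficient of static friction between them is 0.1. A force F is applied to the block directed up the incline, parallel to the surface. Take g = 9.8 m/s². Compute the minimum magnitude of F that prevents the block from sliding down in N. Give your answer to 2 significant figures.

The normal force is N = mg cos 31° = 109.203 N. With F at its minimum the block is on the verge of sliding down, so static friction is at its maximum μ_s N = 0.1 × 109.203 = 10.920 N and acts up the slope.
Equilibrium along the incline: F + μ_s N = mg sin 31°, so F = 65.616 − 10.920 = 54.696 N.

55 N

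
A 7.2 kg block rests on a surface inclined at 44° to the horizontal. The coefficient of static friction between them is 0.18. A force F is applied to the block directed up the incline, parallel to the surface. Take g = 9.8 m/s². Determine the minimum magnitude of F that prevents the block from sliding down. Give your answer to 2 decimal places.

39.88 N

The normal force is N = mg cos 44° = 50.757 N. With F at its minimum the block is on the verge of sliding down, so static friction is at its maximum μ_s N = 0.18 × 50.757 = 9.136 N and acts up the slope.
Equilibrium along the incline: F + μ_s N = mg sin 44°, so F = 49.015 − 9.136 = 39.879 N.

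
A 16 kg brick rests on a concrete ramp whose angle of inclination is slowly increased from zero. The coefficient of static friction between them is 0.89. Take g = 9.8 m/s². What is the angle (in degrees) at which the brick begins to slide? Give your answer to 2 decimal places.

At the threshold of sliding, static friction is at its maximum μ_s N and exactly balances the weight component along the incline: mg sin θ = μ_s mg cos θ.
Hence tan θ = μ_s = 0.89, so θ = arctan(0.89) = 41.6691°.

41.67°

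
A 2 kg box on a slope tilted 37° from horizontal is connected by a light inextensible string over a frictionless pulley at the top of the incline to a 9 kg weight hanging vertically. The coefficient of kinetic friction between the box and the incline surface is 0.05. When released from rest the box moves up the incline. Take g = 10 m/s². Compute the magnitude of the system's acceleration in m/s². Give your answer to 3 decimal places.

For the box on the incline: the weight component along the slope is m₁g sin 37° = 2 × 10 × 0.6018 = 12.036 N and the normal force is N = m₁g cos 37° = 15.973 N.
Kinetic friction opposes the box's motion up the incline: f = μN = 0.05 × 15.973 = 0.799 N acting down the slope.
Newton's second law for the box (up-slope positive): T − 12.036 − 0.799 = 2 a. For the hanging weight (downward positive): 9 × 10 − T = 9 a.
Adding the two equations eliminates T: 77.165 = 11 a, so a = 7.0150 m/s².

7.015 m/s²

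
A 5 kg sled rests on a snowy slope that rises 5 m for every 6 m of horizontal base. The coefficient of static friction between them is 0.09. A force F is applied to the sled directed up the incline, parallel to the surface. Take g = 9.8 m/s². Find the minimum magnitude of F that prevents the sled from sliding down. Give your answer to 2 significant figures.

28 N

The normal force is N = mg cos 39.81° = 37.643 N. With F at its minimum the sled is on the verge of sliding down, so static friction is at its maximum μ_s N = 0.09 × 37.643 = 3.388 N and acts up the slope.
Equilibrium along the incline: F + μ_s N = mg sin 39.81°, so F = 31.369 − 3.388 = 27.981 N.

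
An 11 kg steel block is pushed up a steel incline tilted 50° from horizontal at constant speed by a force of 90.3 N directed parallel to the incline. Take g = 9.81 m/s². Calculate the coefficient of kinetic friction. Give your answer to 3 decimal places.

0.110

At constant speed ΣF = 0 along the incline. The applied 90.3 N acts up the slope; the weight component mg sin 50° = 82.664 N and kinetic friction μN both act down the slope.
So 90.3 = 82.664 + μ × 69.363, giving μ = (90.3 − 82.664) / 69.363 = 0.1101.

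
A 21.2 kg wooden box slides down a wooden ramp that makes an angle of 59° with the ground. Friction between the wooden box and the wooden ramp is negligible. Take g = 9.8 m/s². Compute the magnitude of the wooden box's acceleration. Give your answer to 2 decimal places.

Resolving the weight along the incline: the component pulling the wooden box down the slope is mg sin 59° = 21.2 × 9.8 × 0.8572 = 178.092 N, and the normal force is N = mg cos 59° = 21.2 × 9.8 × 0.5150 = 106.996 N.
With no friction the net force along the incline is 178.092 N, so a = g sin 59° = 178.092 / 21.2 = 8.4006 m/s².

8.40 m/s²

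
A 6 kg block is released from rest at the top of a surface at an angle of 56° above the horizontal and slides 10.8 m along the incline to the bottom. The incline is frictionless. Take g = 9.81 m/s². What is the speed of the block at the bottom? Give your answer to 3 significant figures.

The weight component along the incline is mg sin 56° = 48.797 N and the normal force is N = mg cos 56° = 32.914 N.
With no friction, a = g sin 56° = 8.1329 m/s².
Starting from rest over a distance of 10.8 m, v² = 2aL = 2 × 8.1329 × 10.8 = 175.6706, so v = 13.2541 m/s.

13.3 m/s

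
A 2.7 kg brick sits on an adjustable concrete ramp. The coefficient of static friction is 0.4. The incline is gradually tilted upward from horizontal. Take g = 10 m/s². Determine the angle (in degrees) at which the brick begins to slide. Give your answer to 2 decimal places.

At the threshold of sliding, static friction is at its maximum μ_s N and exactly balances the weight component along the incline: mg sin θ = μ_s mg cos θ.
Hence tan θ = μ_s = 0.4, so θ = arctan(0.4) = 21.8014°.

21.80°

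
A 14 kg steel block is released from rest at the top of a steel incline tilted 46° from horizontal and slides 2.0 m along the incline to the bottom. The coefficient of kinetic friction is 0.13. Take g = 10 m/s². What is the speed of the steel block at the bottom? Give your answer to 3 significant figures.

The weight component along the incline is mg sin 46° = 100.708 N and the normal force is N = mg cos 46° = 97.252 N.
Friction up the slope is f = μN = 0.13 × 97.252 = 12.643 N, so the net downslope force is 100.708 − 12.643 = 88.065 N and a = 88.065 / 14 = 6.2904 m/s².
Starting from rest over a distance of 2.0 m, v² = 2aL = 2 × 6.2904 × 2.0 = 25.1616, so v = 5.0161 m/s.

5.02 m/s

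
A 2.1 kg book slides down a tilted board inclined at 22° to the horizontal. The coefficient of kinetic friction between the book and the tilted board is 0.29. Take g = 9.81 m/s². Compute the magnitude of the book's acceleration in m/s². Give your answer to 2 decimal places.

Resolving the weight along the incline: the component pulling the book down the slope is mg sin 22° = 2.1 × 9.81 × 0.3746 = 7.717 N, and the normal force is N = mg cos 22° = 2.1 × 9.81 × 0.9272 = 19.101 N.
Kinetic friction acts up the slope with magnitude f = μN = 0.29 × 19.101 = 5.539 N.
Net force along the incline is 7.717 − 5.539 = 2.178 N, so a = 2.178 / 2.1 = 1.0371 m/s².

1.04 m/s²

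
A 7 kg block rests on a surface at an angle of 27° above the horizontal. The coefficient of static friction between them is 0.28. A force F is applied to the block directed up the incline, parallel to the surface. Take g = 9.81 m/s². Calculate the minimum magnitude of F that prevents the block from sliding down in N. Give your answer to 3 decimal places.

The normal force is N = mg cos 27° = 61.185 N. With F at its minimum the block is on the verge of sliding down, so static friction is at its maximum μ_s N = 0.28 × 61.185 = 17.132 N and acts up the slope.
Equilibrium along the incline: F + μ_s N = mg sin 27°, so F = 31.176 − 17.132 = 14.044 N.

14.044 N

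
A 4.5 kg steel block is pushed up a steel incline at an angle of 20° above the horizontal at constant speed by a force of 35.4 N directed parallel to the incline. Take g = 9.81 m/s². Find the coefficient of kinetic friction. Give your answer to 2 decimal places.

0.49

At constant speed ΣF = 0 along the incline. The applied 35.4 N acts up the slope; the weight component mg sin 20° = 15.098 N and kinetic friction μN both act down the slope.
So 35.4 = 15.098 + μ × 41.483, giving μ = (35.4 − 15.098) / 41.483 = 0.4894.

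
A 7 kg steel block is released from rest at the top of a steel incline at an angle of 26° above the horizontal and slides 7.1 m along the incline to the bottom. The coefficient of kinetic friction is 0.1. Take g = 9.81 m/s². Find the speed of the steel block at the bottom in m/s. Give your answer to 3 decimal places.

6.967 m/s

The weight component along the incline is mg sin 26° = 30.103 N and the normal force is N = mg cos 26° = 61.720 N.
Friction up the slope is f = μN = 0.1 × 61.720 = 6.172 N, so the net downslope force is 30.103 − 6.172 = 23.931 N and a = 23.931 / 7 = 3.4187 m/s².
Starting from rest over a distance of 7.1 m, v² = 2aL = 2 × 3.4187 × 7.1 = 48.5455, so v = 6.9675 m/s.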